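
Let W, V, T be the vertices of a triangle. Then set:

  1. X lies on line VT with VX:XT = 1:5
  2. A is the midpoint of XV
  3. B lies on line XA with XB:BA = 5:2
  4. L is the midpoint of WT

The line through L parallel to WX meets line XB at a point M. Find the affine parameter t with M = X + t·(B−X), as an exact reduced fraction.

Work in coordinates with W = (0, 0), V = (1, 0), T = (0, 1).
1. X lies on line VT with VX:XT = 1:5 ⇒ X = (5/6, 1/6)
2. A is the midpoint of XV ⇒ A = (11/12, 1/12)
3. B lies on line XA with XB:BA = 5:2 ⇒ B = (25/28, 3/28)
4. L is the midpoint of WT ⇒ L = (0, 1/2)
through L parallel to WX: direction (5/6, 1/6); meets XB at M = (5/12, 7/12)
M = X + t·(B−X) with t = -7

t = -7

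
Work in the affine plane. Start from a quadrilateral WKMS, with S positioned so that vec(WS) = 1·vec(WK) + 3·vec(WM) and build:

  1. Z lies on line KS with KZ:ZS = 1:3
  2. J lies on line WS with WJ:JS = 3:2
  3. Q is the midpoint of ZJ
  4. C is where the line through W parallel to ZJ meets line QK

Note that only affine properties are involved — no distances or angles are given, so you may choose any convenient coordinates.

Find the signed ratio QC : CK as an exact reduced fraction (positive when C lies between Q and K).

Assign W = (0, 0), K = (1, 0), M = (0, 1), S = (1, 3) — the answer is frame-independent, so this choice is without loss of generality.
1. Z lies on line KS with KZ:ZS = 1:3 ⇒ Z = (1, 3/4)
2. J lies on line WS with WJ:JS = 3:2 ⇒ J = (3/5, 9/5)
3. Q is the midpoint of ZJ ⇒ Q = (4/5, 51/40)
4. C is where the line through W parallel to ZJ meets line QK ⇒ C = (17/10, -357/80)
C = Q + t·(K−Q) with t = 9/2, so QC:CK = t:(1−t) = 9/2:-7/2

QC:CK = -9/7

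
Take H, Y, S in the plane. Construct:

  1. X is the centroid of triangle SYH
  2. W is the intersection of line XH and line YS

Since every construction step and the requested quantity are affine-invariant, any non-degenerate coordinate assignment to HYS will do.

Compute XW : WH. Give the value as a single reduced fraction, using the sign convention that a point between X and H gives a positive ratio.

XW:WH = -1/3

Assign H = (0, 0), Y = (1, 0), S = (0, 1) — the answer is frame-independent, so this choice is without loss of generality.
1. X is the centroid of triangle SYH ⇒ X = (1/3, 1/3)
2. W is the intersection of line XH and line YS ⇒ W = (1/2, 1/2)
W = X + t·(H−X) with t = -1/2, so XW:WH = t:(1−t) = -1/2:3/2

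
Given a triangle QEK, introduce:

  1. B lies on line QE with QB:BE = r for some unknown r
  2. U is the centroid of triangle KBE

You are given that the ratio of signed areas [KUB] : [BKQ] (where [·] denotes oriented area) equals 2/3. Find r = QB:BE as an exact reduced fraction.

Assign Q = (0, 0), E = (1, 0), K = (0, 1) — the answer is frame-independent, so this choice is without loss of generality.
1. With QB:BE = r, write λ = r/(r+1) so B = Q + λ·(E−Q); B is affine-linear in λ
2. U is the centroid of triangle KBE ⇒ U is an affine combination of earlier points and hence also affine-linear in λ
Every point depending on B is an affine combination of B and λ-independent points, so each such coordinate is linear in λ; the λ² term in each signed area is a multiple of (E−Q)×(E−Q) = 0, so 2·[KUB] and 2·[BKQ] are each linear in λ. Evaluating at λ=0 and λ=1:
  2·[KUB] = 1/3·λ − 1/3,   2·[BKQ] = λ
So [KUB]:[BKQ] = (1/3·λ − 1/3) / (λ). Setting this equal to 2/3:
  1/3·λ − 1/3 = 2/3·(λ)  ⇒  λ = -1
Then r = λ/(1−λ) = (-1)/(2) = -1/2. Check: with r = -1/2, B = (-1, 0) and [KUB]:[BKQ] = 2/3 as required.

r = -1/2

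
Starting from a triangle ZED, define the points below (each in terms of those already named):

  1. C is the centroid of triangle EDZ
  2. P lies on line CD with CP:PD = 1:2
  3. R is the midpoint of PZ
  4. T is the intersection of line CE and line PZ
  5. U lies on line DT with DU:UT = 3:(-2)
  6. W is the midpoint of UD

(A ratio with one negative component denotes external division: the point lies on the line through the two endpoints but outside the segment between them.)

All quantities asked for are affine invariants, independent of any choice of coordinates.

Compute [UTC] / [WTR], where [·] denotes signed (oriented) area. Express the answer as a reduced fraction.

[UTC]:[WTR] = -6

Work in coordinates with Z = (0, 0), E = (1, 0), D = (0, 1).
1. C is the centroid of triangle EDZ ⇒ C = (1/3, 1/3)
2. P lies on line CD with CP:PD = 1:2 ⇒ P = (2/9, 5/9)
3. R is the midpoint of PZ ⇒ R = (1/9, 5/18)
4. T is the intersection of line CE and line PZ ⇒ T = (1/6, 5/12)
5. U lies on line DT with DU:UT = 3:(-2) ⇒ U = (1/2, -3/4)
6. W is the midpoint of UD ⇒ W = (1/4, 1/8)
2·[UTC] = -1/6, 2·[WTR] = 1/36
[UTC]:[WTR] = -1/6:1/36 = -6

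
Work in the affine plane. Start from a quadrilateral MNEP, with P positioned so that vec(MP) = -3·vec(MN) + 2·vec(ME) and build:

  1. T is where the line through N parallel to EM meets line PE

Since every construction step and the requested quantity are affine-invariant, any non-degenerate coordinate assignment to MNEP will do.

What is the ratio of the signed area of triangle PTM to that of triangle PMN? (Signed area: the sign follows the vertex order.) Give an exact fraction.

[PTM]:[PMN] = -2

Choose coordinates M = (0, 0), N = (1, 0), E = (0, 1), P = (-3, 2).
1. T is where the line through N parallel to EM meets line PE ⇒ T = (1, 2/3)
2·[PTM] = -4, 2·[PMN] = 2
[PTM]:[PMN] = -4:2 = -2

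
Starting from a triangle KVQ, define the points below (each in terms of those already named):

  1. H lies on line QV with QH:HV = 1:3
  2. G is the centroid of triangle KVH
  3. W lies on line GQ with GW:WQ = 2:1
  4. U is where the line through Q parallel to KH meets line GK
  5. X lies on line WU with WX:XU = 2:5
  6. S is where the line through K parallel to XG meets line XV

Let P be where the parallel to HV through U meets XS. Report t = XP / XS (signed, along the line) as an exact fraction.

t = 4/25

Set K = (0, 0), V = (1, 0), Q = (0, 1); any affine frame gives the same invariant.
1. H lies on line QV with QH:HV = 1:3 ⇒ H = (1/4, 3/4)
2. G is the centroid of triangle KVH ⇒ G = (5/12, 1/4)
3. W lies on line GQ with GW:WQ = 2:1 ⇒ W = (5/36, 3/4)
4. U is where the line through Q parallel to KH meets line GK ⇒ U = (-5/12, -1/4)
5. X lies on line WU with WX:XU = 2:5 ⇒ X = (-5/252, 13/28)
6. S is where the line through K parallel to XG meets line XV ⇒ S = (-715/56, 351/56)
through U parallel to HV: direction (3/4, -3/4); meets XS at P = (-173/84, 39/28)
P = X + t·(S−X) with t = 4/25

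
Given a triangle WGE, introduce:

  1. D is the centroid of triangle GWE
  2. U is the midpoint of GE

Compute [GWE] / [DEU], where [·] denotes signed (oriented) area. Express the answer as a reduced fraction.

[GWE]:[DEU] = 6

Assign W = (0, 0), G = (1, 0), E = (0, 1) — the answer is frame-independent, so this choice is without loss of generality.
1. D is the centroid of triangle GWE ⇒ D = (1/3, 1/3)
2. U is the midpoint of GE ⇒ U = (1/2, 1/2)
2·[GWE] = -1, 2·[DEU] = -1/6
[GWE]:[DEU] = -1:-1/6 = 6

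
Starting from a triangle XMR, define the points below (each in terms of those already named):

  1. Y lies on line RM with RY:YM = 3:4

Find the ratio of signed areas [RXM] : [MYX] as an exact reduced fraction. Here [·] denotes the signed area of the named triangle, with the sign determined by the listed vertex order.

Choose coordinates X = (0, 0), M = (1, 0), R = (0, 1).
1. Y lies on line RM with RY:YM = 3:4 ⇒ Y = (3/7, 4/7)
2·[RXM] = 1, 2·[MYX] = 4/7
[RXM]:[MYX] = 1:4/7 = 7/4

[RXM]:[MYX] = 7/4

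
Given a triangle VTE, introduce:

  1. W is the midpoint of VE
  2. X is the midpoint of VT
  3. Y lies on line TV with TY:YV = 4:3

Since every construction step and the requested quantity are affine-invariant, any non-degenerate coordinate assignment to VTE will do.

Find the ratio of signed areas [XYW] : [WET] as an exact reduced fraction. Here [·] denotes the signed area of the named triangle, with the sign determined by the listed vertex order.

Assign V = (0, 0), T = (1, 0), E = (0, 1) — the answer is frame-independent, so this choice is without loss of generality.
1. W is the midpoint of VE ⇒ W = (0, 1/2)
2. X is the midpoint of VT ⇒ X = (1/2, 0)
3. Y lies on line TV with TY:YV = 4:3 ⇒ Y = (3/7, 0)
2·[XYW] = -1/28, 2·[WET] = -1/2
[XYW]:[WET] = -1/28:-1/2 = 1/14

[XYW]:[WET] = 1/14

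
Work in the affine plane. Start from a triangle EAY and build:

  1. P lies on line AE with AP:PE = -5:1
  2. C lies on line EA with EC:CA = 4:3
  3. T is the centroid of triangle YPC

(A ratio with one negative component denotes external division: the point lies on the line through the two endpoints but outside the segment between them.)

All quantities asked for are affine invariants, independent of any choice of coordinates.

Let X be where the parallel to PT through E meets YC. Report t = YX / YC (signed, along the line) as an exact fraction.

t = 15/23

Work in coordinates with E = (0, 0), A = (1, 0), Y = (0, 1).
1. P lies on line AE with AP:PE = -5:1 ⇒ P = (-1/4, 0)
2. C lies on line EA with EC:CA = 4:3 ⇒ C = (4/7, 0)
3. T is the centroid of triangle YPC ⇒ T = (3/28, 1/3)
through E parallel to PT: direction (5/14, 1/3); meets YC at X = (60/161, 8/23)
X = Y + t·(C−Y) with t = 15/23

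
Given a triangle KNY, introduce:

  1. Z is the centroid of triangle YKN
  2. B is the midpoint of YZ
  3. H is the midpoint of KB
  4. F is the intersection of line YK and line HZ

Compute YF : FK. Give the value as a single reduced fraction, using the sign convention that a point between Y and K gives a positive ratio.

Choose coordinates K = (0, 0), N = (1, 0), Y = (0, 1).
1. Z is the centroid of triangle YKN ⇒ Z = (1/3, 1/3)
2. B is the midpoint of YZ ⇒ B = (1/6, 2/3)
3. H is the midpoint of KB ⇒ H = (1/12, 1/3)
4. F is the intersection of line YK and line HZ ⇒ F = (0, 1/3)
F = Y + t·(K−Y) with t = 2/3, so YF:FK = t:(1−t) = 2/3:1/3

YF:FK = 2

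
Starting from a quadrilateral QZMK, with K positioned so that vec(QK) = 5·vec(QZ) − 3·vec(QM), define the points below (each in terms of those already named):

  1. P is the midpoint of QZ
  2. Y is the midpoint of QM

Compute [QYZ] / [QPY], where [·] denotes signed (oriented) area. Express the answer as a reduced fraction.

Set Q = (0, 0), Z = (1, 0), M = (0, 1), K = (5, -3); any affine frame gives the same invariant.
1. P is the midpoint of QZ ⇒ P = (1/2, 0)
2. Y is the midpoint of QM ⇒ Y = (0, 1/2)
2·[QYZ] = -1/2, 2·[QPY] = 1/4
[QYZ]:[QPY] = -1/2:1/4 = -2

[QYZ]:[QPY] = -2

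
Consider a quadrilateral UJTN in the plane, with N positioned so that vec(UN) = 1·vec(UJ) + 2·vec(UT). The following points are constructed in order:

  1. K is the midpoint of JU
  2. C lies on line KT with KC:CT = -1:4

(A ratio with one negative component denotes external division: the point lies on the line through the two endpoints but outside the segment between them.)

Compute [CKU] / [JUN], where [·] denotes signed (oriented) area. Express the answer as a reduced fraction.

[CKU]:[JUN] = -1/12

Assign U = (0, 0), J = (1, 0), T = (0, 1), N = (1, 2) — the answer is frame-independent, so this choice is without loss of generality.
1. K is the midpoint of JU ⇒ K = (1/2, 0)
2. C lies on line KT with KC:CT = -1:4 ⇒ C = (2/3, -1/3)
2·[CKU] = 1/6, 2·[JUN] = -2
[CKU]:[JUN] = 1/6:-2 = -1/12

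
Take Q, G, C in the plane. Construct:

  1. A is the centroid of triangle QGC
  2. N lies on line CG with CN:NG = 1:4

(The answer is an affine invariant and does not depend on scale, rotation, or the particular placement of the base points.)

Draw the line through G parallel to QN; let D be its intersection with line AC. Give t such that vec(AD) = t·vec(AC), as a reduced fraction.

Work in coordinates with Q = (0, 0), G = (1, 0), C = (0, 1).
1. A is the centroid of triangle QGC ⇒ A = (1/3, 1/3)
2. N lies on line CG with CN:NG = 1:4 ⇒ N = (1/5, 4/5)
through G parallel to QN: direction (1/5, 4/5); meets AC at D = (5/6, -2/3)
D = A + t·(C−A) with t = -3/2

t = -3/2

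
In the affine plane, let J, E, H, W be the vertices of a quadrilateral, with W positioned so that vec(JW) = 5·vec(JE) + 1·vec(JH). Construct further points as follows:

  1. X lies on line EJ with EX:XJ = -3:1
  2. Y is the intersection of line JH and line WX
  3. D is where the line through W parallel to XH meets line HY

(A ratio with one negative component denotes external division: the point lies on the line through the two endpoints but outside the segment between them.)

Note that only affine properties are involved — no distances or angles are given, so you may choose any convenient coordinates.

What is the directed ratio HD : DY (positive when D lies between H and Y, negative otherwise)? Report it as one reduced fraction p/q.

HD:DY = -11/10

Work in coordinates with J = (0, 0), E = (1, 0), H = (0, 1), W = (5, 1).
1. X lies on line EJ with EX:XJ = -3:1 ⇒ X = (-1/2, 0)
2. Y is the intersection of line JH and line WX ⇒ Y = (0, 1/11)
3. D is where the line through W parallel to XH meets line HY ⇒ D = (0, -9)
D = H + t·(Y−H) with t = 11, so HD:DY = t:(1−t) = 11:-10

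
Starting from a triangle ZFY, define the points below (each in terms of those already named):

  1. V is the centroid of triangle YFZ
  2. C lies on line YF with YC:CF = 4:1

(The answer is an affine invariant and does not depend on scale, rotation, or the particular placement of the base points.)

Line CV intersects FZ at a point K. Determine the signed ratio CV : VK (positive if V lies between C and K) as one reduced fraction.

CV:VK = -2/5

Work in coordinates with Z = (0, 0), F = (1, 0), Y = (0, 1).
1. V is the centroid of triangle YFZ ⇒ V = (1/3, 1/3)
2. C lies on line YF with YC:CF = 4:1 ⇒ C = (4/5, 1/5)
line CV meets FZ at K = (3/2, 0)
V = C + t·(K−C) with t = -2/3, so CV:VK = -2/3:5/3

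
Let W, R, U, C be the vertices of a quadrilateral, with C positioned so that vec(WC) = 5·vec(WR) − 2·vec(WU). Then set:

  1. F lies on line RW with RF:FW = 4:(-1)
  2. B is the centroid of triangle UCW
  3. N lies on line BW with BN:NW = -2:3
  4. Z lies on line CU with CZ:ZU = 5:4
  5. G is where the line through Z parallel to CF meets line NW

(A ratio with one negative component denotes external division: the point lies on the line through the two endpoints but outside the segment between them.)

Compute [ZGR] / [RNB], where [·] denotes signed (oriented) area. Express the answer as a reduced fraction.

Work in coordinates with W = (0, 0), R = (1, 0), U = (0, 1), C = (5, -2).
1. F lies on line RW with RF:FW = 4:(-1) ⇒ F = (-1/3, 0)
2. B is the centroid of triangle UCW ⇒ B = (5/3, -1/3)
3. N lies on line BW with BN:NW = -2:3 ⇒ N = (5, -1)
4. Z lies on line CU with CZ:ZU = 5:4 ⇒ Z = (20/9, -1/3)
5. G is where the line through Z parallel to CF meets line NW ⇒ G = (20/7, -4/7)
2·[ZGR] = -5/63, 2·[RNB] = -2/3
[ZGR]:[RNB] = -5/63:-2/3 = 5/42

[ZGR]:[RNB] = 5/42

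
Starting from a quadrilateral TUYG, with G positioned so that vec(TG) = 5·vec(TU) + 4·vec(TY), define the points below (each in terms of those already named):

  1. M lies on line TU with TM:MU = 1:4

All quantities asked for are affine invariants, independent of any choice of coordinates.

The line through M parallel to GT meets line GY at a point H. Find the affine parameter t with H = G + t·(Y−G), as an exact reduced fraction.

t = -4/25

Work in coordinates with T = (0, 0), U = (1, 0), Y = (0, 1), G = (5, 4).
1. M lies on line TU with TM:MU = 1:4 ⇒ M = (1/5, 0)
through M parallel to GT: direction (-5, -4); meets GY at H = (29/5, 112/25)
H = G + t·(Y−G) with t = -4/25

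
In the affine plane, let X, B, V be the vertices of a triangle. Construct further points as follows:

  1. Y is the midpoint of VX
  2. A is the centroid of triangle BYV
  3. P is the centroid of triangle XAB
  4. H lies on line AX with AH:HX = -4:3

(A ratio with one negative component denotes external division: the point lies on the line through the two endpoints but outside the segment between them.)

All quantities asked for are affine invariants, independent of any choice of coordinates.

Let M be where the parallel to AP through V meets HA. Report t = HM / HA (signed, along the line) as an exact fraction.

t = 11/12

Set X = (0, 0), B = (1, 0), V = (0, 1); any affine frame gives the same invariant.
1. Y is the midpoint of VX ⇒ Y = (0, 1/2)
2. A is the centroid of triangle BYV ⇒ A = (1/3, 1/2)
3. P is the centroid of triangle XAB ⇒ P = (4/9, 1/6)
4. H lies on line AX with AH:HX = -4:3 ⇒ H = (-1, -3/2)
through V parallel to AP: direction (1/9, -1/3); meets HA at M = (2/9, 1/3)
M = H + t·(A−H) with t = 11/12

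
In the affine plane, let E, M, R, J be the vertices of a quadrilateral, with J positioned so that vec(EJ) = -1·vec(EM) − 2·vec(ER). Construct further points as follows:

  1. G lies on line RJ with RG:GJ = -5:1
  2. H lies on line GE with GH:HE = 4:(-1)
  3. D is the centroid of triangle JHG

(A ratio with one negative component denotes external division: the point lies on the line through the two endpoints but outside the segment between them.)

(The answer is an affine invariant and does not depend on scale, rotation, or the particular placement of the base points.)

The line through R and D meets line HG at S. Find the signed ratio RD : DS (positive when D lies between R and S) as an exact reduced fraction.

Work in coordinates with E = (0, 0), M = (1, 0), R = (0, 1), J = (-1, -2).
1. G lies on line RJ with RG:GJ = -5:1 ⇒ G = (-5/4, -11/4)
2. H lies on line GE with GH:HE = 4:(-1) ⇒ H = (5/12, 11/12)
3. D is the centroid of triangle JHG ⇒ D = (-11/18, -23/18)
line RD meets HG at S = (-55/84, -121/84)
D = R + t·(S−R) with t = 14/15, so RD:DS = 14/15:1/15

RD:DS = 14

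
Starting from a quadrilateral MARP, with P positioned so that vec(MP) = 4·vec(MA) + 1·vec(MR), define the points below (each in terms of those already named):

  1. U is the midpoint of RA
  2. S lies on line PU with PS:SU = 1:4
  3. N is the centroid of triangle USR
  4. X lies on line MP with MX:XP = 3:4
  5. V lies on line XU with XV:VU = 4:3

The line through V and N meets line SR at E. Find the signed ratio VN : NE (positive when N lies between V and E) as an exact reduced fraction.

VN:NE = 205/98

Choose coordinates M = (0, 0), A = (1, 0), R = (0, 1), P = (4, 1).
1. U is the midpoint of RA ⇒ U = (1/2, 1/2)
2. S lies on line PU with PS:SU = 1:4 ⇒ S = (33/10, 9/10)
3. N is the centroid of triangle USR ⇒ N = (19/15, 4/5)
4. X lies on line MP with MX:XP = 3:4 ⇒ X = (12/7, 3/7)
5. V lies on line XU with XV:VU = 4:3 ⇒ V = (50/49, 23/49)
line VN meets SR at E = (1419/1025, 982/1025)
N = V + t·(E−V) with t = 205/303, so VN:NE = 205/303:98/303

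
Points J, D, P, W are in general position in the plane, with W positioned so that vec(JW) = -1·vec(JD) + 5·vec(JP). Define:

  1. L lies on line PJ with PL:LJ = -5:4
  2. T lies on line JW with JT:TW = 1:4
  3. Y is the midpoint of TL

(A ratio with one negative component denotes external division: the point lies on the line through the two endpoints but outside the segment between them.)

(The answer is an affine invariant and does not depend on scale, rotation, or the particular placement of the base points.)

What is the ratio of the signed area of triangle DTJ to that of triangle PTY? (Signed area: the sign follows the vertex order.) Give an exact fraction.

[DTJ]:[PTY] = 2

Assign J = (0, 0), D = (1, 0), P = (0, 1), W = (-1, 5) — the answer is frame-independent, so this choice is without loss of generality.
1. L lies on line PJ with PL:LJ = -5:4 ⇒ L = (0, -4)
2. T lies on line JW with JT:TW = 1:4 ⇒ T = (-1/5, 1)
3. Y is the midpoint of TL ⇒ Y = (-1/10, -3/2)
2·[DTJ] = 1, 2·[PTY] = 1/2
[DTJ]:[PTY] = 1:1/2 = 2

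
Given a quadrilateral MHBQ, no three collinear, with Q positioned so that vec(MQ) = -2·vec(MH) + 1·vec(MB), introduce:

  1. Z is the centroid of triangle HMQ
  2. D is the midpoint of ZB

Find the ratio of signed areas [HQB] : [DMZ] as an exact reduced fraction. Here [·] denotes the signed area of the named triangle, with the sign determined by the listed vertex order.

Assign M = (0, 0), H = (1, 0), B = (0, 1), Q = (-2, 1) — the answer is frame-independent, so this choice is without loss of generality.
1. Z is the centroid of triangle HMQ ⇒ Z = (-1/3, 1/3)
2. D is the midpoint of ZB ⇒ D = (-1/6, 2/3)
2·[HQB] = -2, 2·[DMZ] = -1/6
[HQB]:[DMZ] = -2:-1/6 = 12

[HQB]:[DMZ] = 12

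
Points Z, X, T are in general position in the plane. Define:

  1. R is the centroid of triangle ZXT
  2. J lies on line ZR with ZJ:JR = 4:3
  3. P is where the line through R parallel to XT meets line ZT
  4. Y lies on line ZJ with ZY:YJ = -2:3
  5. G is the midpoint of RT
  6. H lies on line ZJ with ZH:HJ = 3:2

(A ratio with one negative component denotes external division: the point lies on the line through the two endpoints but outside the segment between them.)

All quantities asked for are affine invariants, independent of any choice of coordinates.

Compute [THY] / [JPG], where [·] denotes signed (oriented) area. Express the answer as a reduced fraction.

Set Z = (0, 0), X = (1, 0), T = (0, 1); any affine frame gives the same invariant.
1. R is the centroid of triangle ZXT ⇒ R = (1/3, 1/3)
2. J lies on line ZR with ZJ:JR = 4:3 ⇒ J = (4/21, 4/21)
3. P is where the line through R parallel to XT meets line ZT ⇒ P = (0, 2/3)
4. Y lies on line ZJ with ZY:YJ = -2:3 ⇒ Y = (-8/21, -8/21)
5. G is the midpoint of RT ⇒ G = (1/6, 2/3)
6. H lies on line ZJ with ZH:HJ = 3:2 ⇒ H = (4/35, 4/35)
2·[THY] = -52/105, 2·[JPG] = -5/63
[THY]:[JPG] = -52/105:-5/63 = 156/25

[THY]:[JPG] = 156/25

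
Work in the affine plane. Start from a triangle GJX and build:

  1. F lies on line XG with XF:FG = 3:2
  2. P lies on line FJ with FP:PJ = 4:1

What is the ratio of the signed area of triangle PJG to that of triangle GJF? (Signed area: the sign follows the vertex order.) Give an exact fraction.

Set G = (0, 0), J = (1, 0), X = (0, 1); any affine frame gives the same invariant.
1. F lies on line XG with XF:FG = 3:2 ⇒ F = (0, 2/5)
2. P lies on line FJ with FP:PJ = 4:1 ⇒ P = (4/5, 2/25)
2·[PJG] = -2/25, 2·[GJF] = 2/5
[PJG]:[GJF] = -2/25:2/5 = -1/5

[PJG]:[GJF] = -1/5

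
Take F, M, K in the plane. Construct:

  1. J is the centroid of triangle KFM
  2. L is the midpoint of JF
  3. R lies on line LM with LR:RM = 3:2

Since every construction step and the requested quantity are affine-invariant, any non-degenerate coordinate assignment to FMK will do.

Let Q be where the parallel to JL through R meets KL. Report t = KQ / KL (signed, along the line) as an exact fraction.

t = 8/5

Work in coordinates with F = (0, 0), M = (1, 0), K = (0, 1).
1. J is the centroid of triangle KFM ⇒ J = (1/3, 1/3)
2. L is the midpoint of JF ⇒ L = (1/6, 1/6)
3. R lies on line LM with LR:RM = 3:2 ⇒ R = (2/3, 1/15)
through R parallel to JL: direction (-1/6, -1/6); meets KL at Q = (4/15, -1/3)
Q = K + t·(L−K) with t = 8/5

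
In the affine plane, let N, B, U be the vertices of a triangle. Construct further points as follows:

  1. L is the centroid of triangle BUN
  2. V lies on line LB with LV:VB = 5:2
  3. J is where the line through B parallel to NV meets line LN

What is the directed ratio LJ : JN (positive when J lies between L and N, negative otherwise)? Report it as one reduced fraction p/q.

Work in coordinates with N = (0, 0), B = (1, 0), U = (0, 1).
1. L is the centroid of triangle BUN ⇒ L = (1/3, 1/3)
2. V lies on line LB with LV:VB = 5:2 ⇒ V = (17/21, 2/21)
3. J is where the line through B parallel to NV meets line LN ⇒ J = (-2/15, -2/15)
J = L + t·(N−L) with t = 7/5, so LJ:JN = t:(1−t) = 7/5:-2/5

LJ:JN = -7/2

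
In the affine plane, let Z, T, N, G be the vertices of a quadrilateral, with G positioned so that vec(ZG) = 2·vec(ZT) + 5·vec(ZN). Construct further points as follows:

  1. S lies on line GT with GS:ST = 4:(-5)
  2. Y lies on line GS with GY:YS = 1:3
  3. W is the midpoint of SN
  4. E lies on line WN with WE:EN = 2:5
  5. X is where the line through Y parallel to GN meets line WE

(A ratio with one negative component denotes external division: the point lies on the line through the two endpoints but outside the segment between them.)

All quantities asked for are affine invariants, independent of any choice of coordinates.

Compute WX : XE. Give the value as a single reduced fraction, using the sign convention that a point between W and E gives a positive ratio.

WX:XE = -7/3

Set Z = (0, 0), T = (1, 0), N = (0, 1), G = (2, 5); any affine frame gives the same invariant.
1. S lies on line GT with GS:ST = 4:(-5) ⇒ S = (6, 25)
2. Y lies on line GS with GY:YS = 1:3 ⇒ Y = (3, 10)
3. W is the midpoint of SN ⇒ W = (3, 13)
4. E lies on line WN with WE:EN = 2:5 ⇒ E = (15/7, 67/7)
5. X is where the line through Y parallel to GN meets line WE ⇒ X = (3/2, 7)
X = W + t·(E−W) with t = 7/4, so WX:XE = t:(1−t) = 7/4:-3/4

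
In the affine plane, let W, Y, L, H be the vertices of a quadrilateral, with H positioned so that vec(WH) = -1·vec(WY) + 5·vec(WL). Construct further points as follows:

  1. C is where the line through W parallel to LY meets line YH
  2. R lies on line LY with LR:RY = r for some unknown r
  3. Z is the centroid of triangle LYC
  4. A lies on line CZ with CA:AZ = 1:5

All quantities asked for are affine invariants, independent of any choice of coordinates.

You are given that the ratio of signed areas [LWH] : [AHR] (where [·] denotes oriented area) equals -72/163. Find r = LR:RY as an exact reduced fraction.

r = 3/5

Work in coordinates with W = (0, 0), Y = (1, 0), L = (0, 1), H = (-1, 5).
1. C is where the line through W parallel to LY meets line YH ⇒ C = (5/3, -5/3)
2. With LR:RY = r, write λ = r/(r+1) so R = L + λ·(Y−L); R is affine-linear in λ
3. Z is the centroid of triangle LYC ⇒ Z = (8/9, -2/9)
4. A lies on line CZ with CA:AZ = 1:5 ⇒ A = (83/54, -77/54)
Every point depending on R is an affine combination of R and λ-independent points, so each such coordinate is linear in λ; the λ² term in each signed area is a multiple of (Y−L)×(Y−L) = 0, so 2·[LWH] and 2·[AHR] are each linear in λ. Evaluating at λ=0 and λ=1:
  2·[LWH] = -1,   2·[AHR] = -35/9·λ + 67/18
So [LWH]:[AHR] = (-1) / (-35/9·λ + 67/18). Setting this equal to -72/163:
  -1 = -72/163·(-35/9·λ + 67/18)  ⇒  λ = 3/8
Then r = λ/(1−λ) = (3/8)/(5/8) = 3/5. Check: with r = 3/5, R = (3/8, 5/8) and [LWH]:[AHR] = -72/163 as required.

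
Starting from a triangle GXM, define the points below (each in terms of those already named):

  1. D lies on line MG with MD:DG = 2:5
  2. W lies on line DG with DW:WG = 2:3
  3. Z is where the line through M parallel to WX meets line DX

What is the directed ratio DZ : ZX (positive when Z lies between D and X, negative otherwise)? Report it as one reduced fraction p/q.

Choose coordinates G = (0, 0), X = (1, 0), M = (0, 1).
1. D lies on line MG with MD:DG = 2:5 ⇒ D = (0, 5/7)
2. W lies on line DG with DW:WG = 2:3 ⇒ W = (0, 3/7)
3. Z is where the line through M parallel to WX meets line DX ⇒ Z = (-1, 10/7)
Z = D + t·(X−D) with t = -1, so DZ:ZX = t:(1−t) = -1:2

DZ:ZX = -1/2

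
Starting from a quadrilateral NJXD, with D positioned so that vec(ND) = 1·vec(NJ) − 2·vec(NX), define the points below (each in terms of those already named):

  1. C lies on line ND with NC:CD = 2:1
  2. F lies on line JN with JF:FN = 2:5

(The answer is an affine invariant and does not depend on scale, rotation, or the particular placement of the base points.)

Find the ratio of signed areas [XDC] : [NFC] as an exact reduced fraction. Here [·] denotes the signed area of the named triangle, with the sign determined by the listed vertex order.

Assign N = (0, 0), J = (1, 0), X = (0, 1), D = (1, -2) — the answer is frame-independent, so this choice is without loss of generality.
1. C lies on line ND with NC:CD = 2:1 ⇒ C = (2/3, -4/3)
2. F lies on line JN with JF:FN = 2:5 ⇒ F = (5/7, 0)
2·[XDC] = -1/3, 2·[NFC] = -20/21
[XDC]:[NFC] = -1/3:-20/21 = 7/20

[XDC]:[NFC] = 7/20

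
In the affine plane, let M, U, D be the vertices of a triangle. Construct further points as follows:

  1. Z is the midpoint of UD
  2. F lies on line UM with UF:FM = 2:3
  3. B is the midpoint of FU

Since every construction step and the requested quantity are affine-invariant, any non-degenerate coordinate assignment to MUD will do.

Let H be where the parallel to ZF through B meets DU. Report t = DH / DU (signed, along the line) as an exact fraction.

t = 3/4

Set M = (0, 0), U = (1, 0), D = (0, 1); any affine frame gives the same invariant.
1. Z is the midpoint of UD ⇒ Z = (1/2, 1/2)
2. F lies on line UM with UF:FM = 2:3 ⇒ F = (3/5, 0)
3. B is the midpoint of FU ⇒ B = (4/5, 0)
through B parallel to ZF: direction (1/10, -1/2); meets DU at H = (3/4, 1/4)
H = D + t·(U−D) with t = 3/4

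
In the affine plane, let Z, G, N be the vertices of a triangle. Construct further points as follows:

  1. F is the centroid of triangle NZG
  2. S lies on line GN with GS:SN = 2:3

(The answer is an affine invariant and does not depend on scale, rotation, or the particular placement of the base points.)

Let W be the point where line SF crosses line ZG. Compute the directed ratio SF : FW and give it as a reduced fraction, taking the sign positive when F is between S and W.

Assign Z = (0, 0), G = (1, 0), N = (0, 1) — the answer is frame-independent, so this choice is without loss of generality.
1. F is the centroid of triangle NZG ⇒ F = (1/3, 1/3)
2. S lies on line GN with GS:SN = 2:3 ⇒ S = (3/5, 2/5)
line SF meets ZG at W = (-1, 0)
F = S + t·(W−S) with t = 1/6, so SF:FW = 1/6:5/6

SF:FW = 1/5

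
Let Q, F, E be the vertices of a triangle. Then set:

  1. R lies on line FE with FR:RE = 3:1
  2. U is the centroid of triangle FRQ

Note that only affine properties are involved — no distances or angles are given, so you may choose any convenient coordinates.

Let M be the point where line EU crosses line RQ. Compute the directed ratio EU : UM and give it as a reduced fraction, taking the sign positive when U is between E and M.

Assign Q = (0, 0), F = (1, 0), E = (0, 1) — the answer is frame-independent, so this choice is without loss of generality.
1. R lies on line FE with FR:RE = 3:1 ⇒ R = (1/4, 3/4)
2. U is the centroid of triangle FRQ ⇒ U = (5/12, 1/4)
line EU meets RQ at M = (5/24, 5/8)
U = E + t·(M−E) with t = 2, so EU:UM = 2:-1

EU:UM = -2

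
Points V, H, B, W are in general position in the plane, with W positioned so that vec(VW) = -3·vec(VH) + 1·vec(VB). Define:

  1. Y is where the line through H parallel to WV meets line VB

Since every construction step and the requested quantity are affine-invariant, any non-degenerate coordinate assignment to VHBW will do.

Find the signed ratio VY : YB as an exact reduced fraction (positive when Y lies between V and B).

VY:YB = 1/2

Set V = (0, 0), H = (1, 0), B = (0, 1), W = (-3, 1); any affine frame gives the same invariant.
1. Y is where the line through H parallel to WV meets line VB ⇒ Y = (0, 1/3)
Y = V + t·(B−V) with t = 1/3, so VY:YB = t:(1−t) = 1/3:2/3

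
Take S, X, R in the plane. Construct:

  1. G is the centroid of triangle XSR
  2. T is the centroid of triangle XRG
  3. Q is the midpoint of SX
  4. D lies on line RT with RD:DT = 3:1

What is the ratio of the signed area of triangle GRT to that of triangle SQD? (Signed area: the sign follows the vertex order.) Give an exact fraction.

Assign S = (0, 0), X = (1, 0), R = (0, 1) — the answer is frame-independent, so this choice is without loss of generality.
1. G is the centroid of triangle XSR ⇒ G = (1/3, 1/3)
2. T is the centroid of triangle XRG ⇒ T = (4/9, 4/9)
3. Q is the midpoint of SX ⇒ Q = (1/2, 0)
4. D lies on line RT with RD:DT = 3:1 ⇒ D = (1/3, 7/12)
2·[GRT] = -1/9, 2·[SQD] = 7/24
[GRT]:[SQD] = -1/9:7/24 = -8/21

[GRT]:[SQD] = -8/21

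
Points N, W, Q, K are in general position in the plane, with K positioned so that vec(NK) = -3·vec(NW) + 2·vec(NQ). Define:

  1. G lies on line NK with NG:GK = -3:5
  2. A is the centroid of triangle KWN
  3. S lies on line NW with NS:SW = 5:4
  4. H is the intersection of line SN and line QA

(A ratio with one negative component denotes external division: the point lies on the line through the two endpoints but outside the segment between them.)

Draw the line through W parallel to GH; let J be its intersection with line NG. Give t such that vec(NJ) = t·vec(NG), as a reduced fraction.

Set N = (0, 0), W = (1, 0), Q = (0, 1), K = (-3, 2); any affine frame gives the same invariant.
1. G lies on line NK with NG:GK = -3:5 ⇒ G = (9/2, -3)
2. A is the centroid of triangle KWN ⇒ A = (-2/3, 2/3)
3. S lies on line NW with NS:SW = 5:4 ⇒ S = (5/9, 0)
4. H is the intersection of line SN and line QA ⇒ H = (-2, 0)
through W parallel to GH: direction (-13/2, 3); meets NG at J = (-9/4, 3/2)
J = N + t·(G−N) with t = -1/2

t = -1/2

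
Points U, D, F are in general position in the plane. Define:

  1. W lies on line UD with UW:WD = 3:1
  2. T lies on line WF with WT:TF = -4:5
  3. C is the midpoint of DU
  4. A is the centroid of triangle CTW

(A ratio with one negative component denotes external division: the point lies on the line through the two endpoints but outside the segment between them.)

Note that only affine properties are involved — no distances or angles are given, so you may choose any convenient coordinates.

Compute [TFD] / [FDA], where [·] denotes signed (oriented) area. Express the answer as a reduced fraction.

Assign U = (0, 0), D = (1, 0), F = (0, 1) — the answer is frame-independent, so this choice is without loss of generality.
1. W lies on line UD with UW:WD = 3:1 ⇒ W = (3/4, 0)
2. T lies on line WF with WT:TF = -4:5 ⇒ T = (15/4, -4)
3. C is the midpoint of DU ⇒ C = (1/2, 0)
4. A is the centroid of triangle CTW ⇒ A = (5/3, -4/3)
2·[TFD] = -5/4, 2·[FDA] = -2/3
[TFD]:[FDA] = -5/4:-2/3 = 15/8

[TFD]:[FDA] = 15/8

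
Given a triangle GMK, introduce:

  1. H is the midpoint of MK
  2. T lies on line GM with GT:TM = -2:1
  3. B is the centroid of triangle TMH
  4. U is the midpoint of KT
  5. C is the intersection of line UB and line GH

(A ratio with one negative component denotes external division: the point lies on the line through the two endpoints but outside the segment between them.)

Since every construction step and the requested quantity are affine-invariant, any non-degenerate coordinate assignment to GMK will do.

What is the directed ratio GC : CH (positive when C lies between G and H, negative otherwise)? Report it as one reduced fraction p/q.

Assign G = (0, 0), M = (1, 0), K = (0, 1) — the answer is frame-independent, so this choice is without loss of generality.
1. H is the midpoint of MK ⇒ H = (1/2, 1/2)
2. T lies on line GM with GT:TM = -2:1 ⇒ T = (2, 0)
3. B is the centroid of triangle TMH ⇒ B = (7/6, 1/6)
4. U is the midpoint of KT ⇒ U = (1, 1/2)
5. C is the intersection of line UB and line GH ⇒ C = (5/6, 5/6)
C = G + t·(H−G) with t = 5/3, so GC:CH = t:(1−t) = 5/3:-2/3

GC:CH = -5/2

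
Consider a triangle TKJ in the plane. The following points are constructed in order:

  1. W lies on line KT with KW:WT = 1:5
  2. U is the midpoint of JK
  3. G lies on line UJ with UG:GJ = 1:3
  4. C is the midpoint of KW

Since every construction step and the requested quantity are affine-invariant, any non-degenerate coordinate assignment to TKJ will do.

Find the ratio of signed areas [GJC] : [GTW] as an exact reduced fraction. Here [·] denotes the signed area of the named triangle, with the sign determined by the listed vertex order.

[GJC]:[GTW] = 3/50

Set T = (0, 0), K = (1, 0), J = (0, 1); any affine frame gives the same invariant.
1. W lies on line KT with KW:WT = 1:5 ⇒ W = (5/6, 0)
2. U is the midpoint of JK ⇒ U = (1/2, 1/2)
3. G lies on line UJ with UG:GJ = 1:3 ⇒ G = (3/8, 5/8)
4. C is the midpoint of KW ⇒ C = (11/12, 0)
2·[GJC] = 1/32, 2·[GTW] = 25/48
[GJC]:[GTW] = 1/32:25/48 = 3/50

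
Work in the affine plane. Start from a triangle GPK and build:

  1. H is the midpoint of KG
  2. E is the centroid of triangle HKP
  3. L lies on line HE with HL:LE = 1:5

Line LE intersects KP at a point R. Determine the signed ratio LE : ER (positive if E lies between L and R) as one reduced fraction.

LE:ER = 5/3

Work in coordinates with G = (0, 0), P = (1, 0), K = (0, 1).
1. H is the midpoint of KG ⇒ H = (0, 1/2)
2. E is the centroid of triangle HKP ⇒ E = (1/3, 1/2)
3. L lies on line HE with HL:LE = 1:5 ⇒ L = (1/18, 1/2)
line LE meets KP at R = (1/2, 1/2)
E = L + t·(R−L) with t = 5/8, so LE:ER = 5/8:3/8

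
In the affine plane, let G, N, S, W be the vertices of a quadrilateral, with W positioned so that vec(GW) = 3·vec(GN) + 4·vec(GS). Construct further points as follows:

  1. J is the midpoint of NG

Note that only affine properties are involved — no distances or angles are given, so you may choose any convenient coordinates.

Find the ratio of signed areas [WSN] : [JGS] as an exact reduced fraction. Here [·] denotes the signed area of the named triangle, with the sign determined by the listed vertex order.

[WSN]:[JGS] = -12

Choose coordinates G = (0, 0), N = (1, 0), S = (0, 1), W = (3, 4).
1. J is the midpoint of NG ⇒ J = (1/2, 0)
2·[WSN] = 6, 2·[JGS] = -1/2
[WSN]:[JGS] = 6:-1/2 = -12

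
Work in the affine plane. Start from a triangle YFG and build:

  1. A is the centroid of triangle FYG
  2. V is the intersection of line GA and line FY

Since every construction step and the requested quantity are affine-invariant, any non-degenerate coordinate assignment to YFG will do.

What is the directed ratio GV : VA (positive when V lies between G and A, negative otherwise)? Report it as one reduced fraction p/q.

GV:VA = -3

Work in coordinates with Y = (0, 0), F = (1, 0), G = (0, 1).
1. A is the centroid of triangle FYG ⇒ A = (1/3, 1/3)
2. V is the intersection of line GA and line FY ⇒ V = (1/2, 0)
V = G + t·(A−G) with t = 3/2, so GV:VA = t:(1−t) = 3/2:-1/2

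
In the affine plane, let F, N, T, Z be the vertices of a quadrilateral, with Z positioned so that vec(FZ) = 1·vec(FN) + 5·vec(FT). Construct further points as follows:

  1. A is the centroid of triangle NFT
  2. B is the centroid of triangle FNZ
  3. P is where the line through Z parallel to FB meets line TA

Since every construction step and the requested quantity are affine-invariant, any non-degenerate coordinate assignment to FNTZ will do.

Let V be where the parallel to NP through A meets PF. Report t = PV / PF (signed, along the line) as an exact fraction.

t = 2/5

Assign F = (0, 0), N = (1, 0), T = (0, 1), Z = (1, 5) — the answer is frame-independent, so this choice is without loss of generality.
1. A is the centroid of triangle NFT ⇒ A = (1/3, 1/3)
2. B is the centroid of triangle FNZ ⇒ B = (2/3, 5/3)
3. P is where the line through Z parallel to FB meets line TA ⇒ P = (-1/3, 5/3)
through A parallel to NP: direction (-4/3, 5/3); meets PF at V = (-1/5, 1)
V = P + t·(F−P) with t = 2/5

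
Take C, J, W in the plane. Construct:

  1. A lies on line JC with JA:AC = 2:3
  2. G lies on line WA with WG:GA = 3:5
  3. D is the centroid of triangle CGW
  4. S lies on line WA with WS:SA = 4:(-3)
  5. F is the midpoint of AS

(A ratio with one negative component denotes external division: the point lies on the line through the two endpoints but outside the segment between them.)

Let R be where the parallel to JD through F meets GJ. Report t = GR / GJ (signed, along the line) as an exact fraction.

t = 153/19

Choose coordinates C = (0, 0), J = (1, 0), W = (0, 1).
1. A lies on line JC with JA:AC = 2:3 ⇒ A = (3/5, 0)
2. G lies on line WA with WG:GA = 3:5 ⇒ G = (9/40, 5/8)
3. D is the centroid of triangle CGW ⇒ D = (3/40, 13/24)
4. S lies on line WA with WS:SA = 4:(-3) ⇒ S = (12/5, -3)
5. F is the midpoint of AS ⇒ F = (3/2, -3/2)
through F parallel to JD: direction (-37/40, 13/24); meets GJ at R = (2457/380, -335/76)
R = G + t·(J−G) with t = 153/19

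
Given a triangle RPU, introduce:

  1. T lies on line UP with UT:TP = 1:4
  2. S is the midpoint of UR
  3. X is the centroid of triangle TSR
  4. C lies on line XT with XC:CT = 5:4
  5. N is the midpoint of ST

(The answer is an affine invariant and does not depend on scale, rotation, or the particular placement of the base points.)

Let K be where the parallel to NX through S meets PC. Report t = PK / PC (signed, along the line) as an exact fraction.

t = 9/8

Set R = (0, 0), P = (1, 0), U = (0, 1); any affine frame gives the same invariant.
1. T lies on line UP with UT:TP = 1:4 ⇒ T = (1/5, 4/5)
2. S is the midpoint of UR ⇒ S = (0, 1/2)
3. X is the centroid of triangle TSR ⇒ X = (1/15, 13/30)
4. C lies on line XT with XC:CT = 5:4 ⇒ C = (19/135, 86/135)
5. N is the midpoint of ST ⇒ N = (1/10, 13/20)
through S parallel to NX: direction (-1/30, -13/60); meets PC at K = (1/30, 43/60)
K = P + t·(C−P) with t = 9/8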